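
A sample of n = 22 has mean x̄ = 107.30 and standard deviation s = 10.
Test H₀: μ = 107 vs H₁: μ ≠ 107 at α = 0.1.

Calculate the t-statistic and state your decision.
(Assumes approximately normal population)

Answer: t = 0.1407, fail to reject H₀

Derivation:
df = n - 1 = 21
SE = s/√n = 10/√22 = 2.1320
t = (x̄ - μ₀)/SE = (107.30 - 107)/2.1320 = 0.1407
Critical value: t_{0.05,21} = ±1.721
p-value ≈ 0.8894
Decision: fail to reject H₀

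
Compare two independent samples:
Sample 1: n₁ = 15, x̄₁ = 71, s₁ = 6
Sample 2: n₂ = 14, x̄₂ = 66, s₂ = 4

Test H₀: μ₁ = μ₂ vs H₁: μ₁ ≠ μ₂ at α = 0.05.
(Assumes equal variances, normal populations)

Answer: t = 2.6201, reject H₀

Derivation:
Pooled variance: s²_p = [14×6² + 13×4²]/(27) = 26.3704
s_p = 5.1352
SE = s_p×√(1/n₁ + 1/n₂) = 5.1352×√(1/15 + 1/14) = 1.9083
t = (x̄₁ - x̄₂)/SE = (71 - 66)/1.9083 = 2.6201
df = 27, t-critical = ±2.052
Decision: reject H₀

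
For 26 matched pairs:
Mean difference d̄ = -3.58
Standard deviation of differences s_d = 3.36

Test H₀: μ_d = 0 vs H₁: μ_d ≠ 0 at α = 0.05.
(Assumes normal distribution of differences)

df = n - 1 = 25
SE = s_d/√n = 3.36/√26 = 0.6590
t = d̄/SE = -3.58/0.6590 = -5.4325
Critical value: t_{0.025,25} = ±2.060
p-value < 0.0001
Decision: reject H₀

Answer: t = -5.4325, reject H₀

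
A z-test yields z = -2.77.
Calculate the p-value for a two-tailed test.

Answer: p-value ≈ 0.0056

Derivation:
For z = -2.77:
p = 2×P(Z > |-2.77|) = 2×(1 - Φ(2.77)) = 0.0056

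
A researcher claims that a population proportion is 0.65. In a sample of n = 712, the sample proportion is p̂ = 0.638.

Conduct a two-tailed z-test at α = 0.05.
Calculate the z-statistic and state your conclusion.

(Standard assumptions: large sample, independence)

H₀: p = 0.65, H₁: p ≠ 0.65
Standard error: SE = √(p₀(1-p₀)/n) = √(0.65×0.35/712) = 0.017875
z-statistic: z = (p̂ - p₀)/SE = (0.638 - 0.65)/0.017875 = -0.6713
Critical value: z_0.025 = ±1.960
p-value = 0.5020
Decision: fail to reject H₀ at α = 0.05

Answer: z = -0.6713, fail to reject H₀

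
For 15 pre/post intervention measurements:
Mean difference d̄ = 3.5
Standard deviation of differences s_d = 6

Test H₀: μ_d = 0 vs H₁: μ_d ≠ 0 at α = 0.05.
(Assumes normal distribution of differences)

Answer: t = 2.2592, reject H₀

Derivation:
df = n - 1 = 14
SE = s_d/√n = 6/√15 = 1.5492
t = d̄/SE = 3.5/1.5492 = 2.2592
Critical value: t_{0.025,14} = ±2.145
p-value ≈ 0.0403
Decision: reject H₀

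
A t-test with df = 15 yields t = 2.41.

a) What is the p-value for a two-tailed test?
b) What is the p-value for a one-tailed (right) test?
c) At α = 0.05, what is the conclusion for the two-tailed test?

Using t-distribution with df = 15:
a) Two-tailed: p = 2×P(T > 2.41) = 0.0292
b) One-tailed: p = P(T > 2.41) = 0.0146
c) 0.0292 < 0.05, reject H₀

Answer: a) 0.0292, b) 0.0146, c) reject H₀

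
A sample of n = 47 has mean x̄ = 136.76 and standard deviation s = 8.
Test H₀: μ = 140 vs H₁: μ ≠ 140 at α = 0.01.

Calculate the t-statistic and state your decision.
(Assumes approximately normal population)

df = n - 1 = 46
SE = s/√n = 8/√47 = 1.1669
t = (x̄ - μ₀)/SE = (136.76 - 140)/1.1669 = -2.7766
Critical value: t_{0.005,46} = ±2.687
p-value ≈ 0.0079
Decision: reject H₀

Answer: t = -2.7766, reject H₀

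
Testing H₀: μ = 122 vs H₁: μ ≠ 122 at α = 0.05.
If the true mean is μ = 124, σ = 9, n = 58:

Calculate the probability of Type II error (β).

Answer: β ≈ 0.6054

Derivation:
SE = σ/√n = 9/√58 = 1.1818
Critical values: μ₀ ± z_0.025×SE = 122 ± 1.960×1.1818
Acceptance region: (119.6837, 124.3163)
Under H₁ (μ = 124): z_high = (124.3163 - 124)/1.1818 = 0.2676, z_low = (119.6837 - 124)/1.1818 = -3.6523
β = P(not reject | H₁) = Φ(0.2676) - Φ(-3.6523) ≈ 0.6054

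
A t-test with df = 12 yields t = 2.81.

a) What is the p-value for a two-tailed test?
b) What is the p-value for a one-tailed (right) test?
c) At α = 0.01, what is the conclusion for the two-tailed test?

Using t-distribution with df = 12:
a) Two-tailed: p = 2×P(T > 2.81) = 0.0157
b) One-tailed: p = P(T > 2.81) = 0.0079
c) 0.0157 ≥ 0.01, fail to reject H₀

Answer: a) 0.0157, b) 0.0079, c) fail to reject H₀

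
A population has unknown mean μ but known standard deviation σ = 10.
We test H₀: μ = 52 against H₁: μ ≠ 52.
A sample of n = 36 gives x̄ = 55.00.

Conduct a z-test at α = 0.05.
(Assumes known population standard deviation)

Answer: z = 1.8000, fail to reject H₀

Derivation:
Standard error: SE = σ/√n = 10/√36 = 1.6667
z-statistic: z = (x̄ - μ₀)/SE = (55.00 - 52)/1.6667 = 1.8000
Critical value: ±1.960
p-value = 0.0719
Decision: fail to reject H₀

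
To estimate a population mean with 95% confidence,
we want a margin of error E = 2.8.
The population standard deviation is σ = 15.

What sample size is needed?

Answer: n = 111

Derivation:
z_0.025 = 1.960
n = (z×σ/E)² = (1.960×15/2.8)²
n = 110.2500
Round up: n = 111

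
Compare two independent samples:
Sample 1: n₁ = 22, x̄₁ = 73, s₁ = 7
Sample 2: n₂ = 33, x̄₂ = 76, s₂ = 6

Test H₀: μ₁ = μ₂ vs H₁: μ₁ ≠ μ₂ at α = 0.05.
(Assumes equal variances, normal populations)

Pooled variance: s²_p = [21×7² + 32×6²]/(53) = 41.1509
s_p = 6.4149
SE = s_p×√(1/n₁ + 1/n₂) = 6.4149×√(1/22 + 1/33) = 1.7656
t = (x̄₁ - x̄₂)/SE = (73 - 76)/1.7656 = -1.6991
df = 53, t-critical = ±2.006
Decision: fail to reject H₀

Answer: t = -1.6991, fail to reject H₀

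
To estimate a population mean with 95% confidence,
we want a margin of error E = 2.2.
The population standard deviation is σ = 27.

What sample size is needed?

z_0.025 = 1.960
n = (z×σ/E)² = (1.960×27/2.2)²
n = 578.6212
Round up: n = 579

Answer: n = 579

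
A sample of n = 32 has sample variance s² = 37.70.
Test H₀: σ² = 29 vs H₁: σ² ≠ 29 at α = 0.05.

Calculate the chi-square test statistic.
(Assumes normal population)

df = n - 1 = 31
χ² = (n-1)s²/σ₀² = 31×37.70/29 = 40.3000
Critical values: χ²_{0.975,31} = 17.539, χ²_{0.025,31} = 48.232
Rejection region: χ² < 17.539 or χ² > 48.232
Decision: fail to reject H₀

Answer: χ² = 40.3000, fail to reject H₀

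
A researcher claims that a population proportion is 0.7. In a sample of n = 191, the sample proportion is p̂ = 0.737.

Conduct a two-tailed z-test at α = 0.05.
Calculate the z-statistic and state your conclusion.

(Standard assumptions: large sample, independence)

Answer: z = 1.1159, fail to reject H₀

Derivation:
H₀: p = 0.7, H₁: p ≠ 0.7
Standard error: SE = √(p₀(1-p₀)/n) = √(0.7×0.3/191) = 0.033158
z-statistic: z = (p̂ - p₀)/SE = (0.737 - 0.7)/0.033158 = 1.1159
Critical value: z_0.025 = ±1.960
p-value = 0.2645
Decision: fail to reject H₀ at α = 0.05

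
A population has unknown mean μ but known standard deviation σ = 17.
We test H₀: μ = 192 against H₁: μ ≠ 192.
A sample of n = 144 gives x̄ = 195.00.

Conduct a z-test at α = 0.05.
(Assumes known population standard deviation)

Answer: z = 2.1176, reject H₀

Derivation:
Standard error: SE = σ/√n = 17/√144 = 1.4167
z-statistic: z = (x̄ - μ₀)/SE = (195.00 - 192)/1.4167 = 2.1176
Critical value: ±1.960
p-value = 0.0342
Decision: reject H₀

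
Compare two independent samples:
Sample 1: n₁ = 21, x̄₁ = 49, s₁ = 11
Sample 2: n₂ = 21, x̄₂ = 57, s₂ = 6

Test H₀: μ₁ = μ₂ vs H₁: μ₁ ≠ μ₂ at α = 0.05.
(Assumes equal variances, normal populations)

Pooled variance: s²_p = [20×11² + 20×6²]/(40) = 78.5000
s_p = 8.8600
SE = s_p×√(1/n₁ + 1/n₂) = 8.8600×√(1/21 + 1/21) = 2.7343
t = (x̄₁ - x̄₂)/SE = (49 - 57)/2.7343 = -2.9258
df = 40, t-critical = ±2.021
Decision: reject H₀

Answer: t = -2.9258, reject H₀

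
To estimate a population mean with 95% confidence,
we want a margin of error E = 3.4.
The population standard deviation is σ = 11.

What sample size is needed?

z_0.025 = 1.960
n = (z×σ/E)² = (1.960×11/3.4)²
n = 40.2105
Round up: n = 41

Answer: n = 41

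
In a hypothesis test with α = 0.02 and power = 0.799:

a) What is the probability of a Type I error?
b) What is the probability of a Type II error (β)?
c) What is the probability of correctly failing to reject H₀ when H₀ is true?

a) Type I error probability = α = 0.02
b) Power = P(reject H₀ | H₁ true) = 1 - β = 0.799, so Type II error probability = β = 1 - Power = 0.201
c) P(fail to reject H₀ | H₀ true) = 1 - α = 0.98

Answer: a) 0.02, b) 0.201, c) 0.98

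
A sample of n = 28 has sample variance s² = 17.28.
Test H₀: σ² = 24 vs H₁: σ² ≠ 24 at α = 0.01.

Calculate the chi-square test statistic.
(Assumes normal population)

df = n - 1 = 27
χ² = (n-1)s²/σ₀² = 27×17.28/24 = 19.4400
Critical values: χ²_{0.995,27} = 11.808, χ²_{0.005,27} = 49.645
Rejection region: χ² < 11.808 or χ² > 49.645
Decision: fail to reject H₀

Answer: χ² = 19.4400, fail to reject H₀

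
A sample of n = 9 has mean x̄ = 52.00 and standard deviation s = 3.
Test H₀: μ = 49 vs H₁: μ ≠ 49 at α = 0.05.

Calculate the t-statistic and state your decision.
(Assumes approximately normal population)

Answer: t = 3.0000, reject H₀

Derivation:
df = n - 1 = 8
SE = s/√n = 3/√9 = 1.0000
t = (x̄ - μ₀)/SE = (52.00 - 49)/1.0000 = 3.0000
Critical value: t_{0.025,8} = ±2.306
p-value ≈ 0.0171
Decision: reject H₀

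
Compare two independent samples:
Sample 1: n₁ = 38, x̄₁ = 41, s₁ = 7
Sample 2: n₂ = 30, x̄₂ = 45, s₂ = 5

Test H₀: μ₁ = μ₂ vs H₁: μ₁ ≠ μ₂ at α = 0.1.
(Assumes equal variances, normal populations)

Pooled variance: s²_p = [37×7² + 29×5²]/(66) = 38.4545
s_p = 6.2012
SE = s_p×√(1/n₁ + 1/n₂) = 6.2012×√(1/38 + 1/30) = 1.5145
t = (x̄₁ - x̄₂)/SE = (41 - 45)/1.5145 = -2.6411
df = 66, t-critical = ±1.668
Decision: reject H₀

Answer: t = -2.6411, reject H₀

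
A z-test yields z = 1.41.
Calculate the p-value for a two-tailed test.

Answer: p-value ≈ 0.1585

Derivation:
For z = 1.41:
p = 2×P(Z > |1.41|) = 2×(1 - Φ(1.41)) = 0.1585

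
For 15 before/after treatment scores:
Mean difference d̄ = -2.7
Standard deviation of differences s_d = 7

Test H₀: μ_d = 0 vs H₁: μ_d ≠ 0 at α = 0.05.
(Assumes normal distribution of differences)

Answer: t = -1.4939, fail to reject H₀

Derivation:
df = n - 1 = 14
SE = s_d/√n = 7/√15 = 1.8074
t = d̄/SE = -2.7/1.8074 = -1.4939
Critical value: t_{0.025,14} = ±2.145
p-value ≈ 0.1574
Decision: fail to reject H₀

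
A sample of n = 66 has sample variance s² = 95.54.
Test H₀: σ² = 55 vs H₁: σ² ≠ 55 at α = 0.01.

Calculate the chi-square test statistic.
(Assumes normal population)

df = n - 1 = 65
χ² = (n-1)s²/σ₀² = 65×95.54/55 = 112.9109
Critical values: χ²_{0.995,65} = 39.383, χ²_{0.005,65} = 98.105
Rejection region: χ² < 39.383 or χ² > 98.105
Decision: reject H₀

Answer: χ² = 112.9109, reject H₀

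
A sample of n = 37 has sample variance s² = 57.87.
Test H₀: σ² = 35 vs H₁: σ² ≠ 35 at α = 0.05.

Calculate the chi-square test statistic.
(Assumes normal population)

df = n - 1 = 36
χ² = (n-1)s²/σ₀² = 36×57.87/35 = 59.5234
Critical values: χ²_{0.975,36} = 21.336, χ²_{0.025,36} = 54.437
Rejection region: χ² < 21.336 or χ² > 54.437
Decision: reject H₀

Answer: χ² = 59.5234, reject H₀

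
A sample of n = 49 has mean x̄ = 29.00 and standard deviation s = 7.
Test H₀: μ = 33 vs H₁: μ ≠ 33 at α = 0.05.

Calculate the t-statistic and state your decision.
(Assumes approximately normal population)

Answer: t = -4.0000, reject H₀

Derivation:
df = n - 1 = 48
SE = s/√n = 7/√49 = 1.0000
t = (x̄ - μ₀)/SE = (29.00 - 33)/1.0000 = -4.0000
Critical value: t_{0.025,48} = ±2.011
p-value ≈ 0.0002
Decision: reject H₀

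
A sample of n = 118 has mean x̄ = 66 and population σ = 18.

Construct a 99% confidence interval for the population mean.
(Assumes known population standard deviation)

Confidence level: 99%, α = 0.01
z_0.005 = 2.576
SE = σ/√n = 18/√118 = 1.6570
Margin of error = 2.576 × 1.6570 = 4.2684
CI: x̄ ± margin = 66 ± 4.2684
CI: (61.7316, 70.2684)

Answer: (61.7316, 70.2684)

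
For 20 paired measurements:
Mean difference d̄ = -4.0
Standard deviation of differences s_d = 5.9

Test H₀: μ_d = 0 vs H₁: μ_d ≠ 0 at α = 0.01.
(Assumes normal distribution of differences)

df = n - 1 = 19
SE = s_d/√n = 5.9/√20 = 1.3193
t = d̄/SE = -4.0/1.3193 = -3.0319
Critical value: t_{0.005,19} = ±2.861
p-value ≈ 0.0069
Decision: reject H₀

Answer: t = -3.0319, reject H₀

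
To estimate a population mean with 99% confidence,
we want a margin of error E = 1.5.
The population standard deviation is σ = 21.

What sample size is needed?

z_0.005 = 2.576
n = (z×σ/E)² = (2.576×21/1.5)²
n = 1300.6121
Round up: n = 1301

Answer: n = 1301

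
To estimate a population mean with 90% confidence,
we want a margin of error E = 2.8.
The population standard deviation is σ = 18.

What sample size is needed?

Answer: n = 112

Derivation:
z_0.05 = 1.645
n = (z×σ/E)² = (1.645×18/2.8)²
n = 111.8306
Round up: n = 112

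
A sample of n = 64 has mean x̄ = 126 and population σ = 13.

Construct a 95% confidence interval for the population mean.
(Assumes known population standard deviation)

Confidence level: 95%, α = 0.05
z_0.025 = 1.960
SE = σ/√n = 13/√64 = 1.6250
Margin of error = 1.960 × 1.6250 = 3.1850
CI: x̄ ± margin = 126 ± 3.1850
CI: (122.8150, 129.1850)

Answer: (122.8150, 129.1850)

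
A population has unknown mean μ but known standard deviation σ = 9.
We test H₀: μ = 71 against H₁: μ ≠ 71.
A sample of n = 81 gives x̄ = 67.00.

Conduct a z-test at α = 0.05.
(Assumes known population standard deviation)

Answer: z = -4.0000, reject H₀

Derivation:
Standard error: SE = σ/√n = 9/√81 = 1.0000
z-statistic: z = (x̄ - μ₀)/SE = (67.00 - 71)/1.0000 = -4.0000
Critical value: ±1.960
p-value = 0.0001
Decision: reject H₀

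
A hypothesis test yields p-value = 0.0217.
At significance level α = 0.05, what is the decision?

Answer: reject H₀

Derivation:
Compare p-value to α:
0.0217 < 0.05
Decision: reject H₀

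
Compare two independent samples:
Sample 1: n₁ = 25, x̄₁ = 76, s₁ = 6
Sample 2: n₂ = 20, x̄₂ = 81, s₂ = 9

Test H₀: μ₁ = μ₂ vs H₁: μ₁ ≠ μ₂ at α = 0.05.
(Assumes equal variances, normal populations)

Pooled variance: s²_p = [24×6² + 19×9²]/(43) = 55.8837
s_p = 7.4755
SE = s_p×√(1/n₁ + 1/n₂) = 7.4755×√(1/25 + 1/20) = 2.2426
t = (x̄₁ - x̄₂)/SE = (76 - 81)/2.2426 = -2.2296
df = 43, t-critical = ±2.017
Decision: reject H₀

Answer: t = -2.2296, reject H₀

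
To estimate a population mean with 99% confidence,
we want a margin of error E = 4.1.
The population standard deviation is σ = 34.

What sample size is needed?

z_0.005 = 2.576
n = (z×σ/E)² = (2.576×34/4.1)²
n = 456.3330
Round up: n = 457

Answer: n = 457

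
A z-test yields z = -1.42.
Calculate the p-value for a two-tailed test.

Answer: p-value ≈ 0.1556

Derivation:
For z = -1.42:
p = 2×P(Z > |-1.42|) = 2×(1 - Φ(1.42)) = 0.1556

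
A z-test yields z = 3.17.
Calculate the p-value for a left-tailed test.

Answer: p-value ≈ 0.9992

Derivation:
For z = 3.17:
p = P(Z < 3.17) = Φ(3.17) = 0.9992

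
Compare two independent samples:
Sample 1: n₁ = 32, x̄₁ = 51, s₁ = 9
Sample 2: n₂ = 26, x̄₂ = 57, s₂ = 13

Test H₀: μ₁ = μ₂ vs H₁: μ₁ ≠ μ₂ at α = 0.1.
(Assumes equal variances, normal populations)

Answer: t = -2.0720, reject H₀

Derivation:
Pooled variance: s²_p = [31×9² + 25×13²]/(56) = 120.2857
s_p = 10.9675
SE = s_p×√(1/n₁ + 1/n₂) = 10.9675×√(1/32 + 1/26) = 2.8957
t = (x̄₁ - x̄₂)/SE = (51 - 57)/2.8957 = -2.0720
df = 56, t-critical = ±1.673
Decision: reject H₀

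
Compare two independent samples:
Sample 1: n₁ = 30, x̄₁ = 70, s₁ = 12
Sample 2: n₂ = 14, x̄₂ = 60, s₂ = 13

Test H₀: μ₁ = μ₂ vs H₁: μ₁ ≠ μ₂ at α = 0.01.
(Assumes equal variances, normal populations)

Pooled variance: s²_p = [29×12² + 13×13²]/(42) = 151.7381
s_p = 12.3182
SE = s_p×√(1/n₁ + 1/n₂) = 12.3182×√(1/30 + 1/14) = 3.9870
t = (x̄₁ - x̄₂)/SE = (70 - 60)/3.9870 = 2.5082
df = 42, t-critical = ±2.698
Decision: fail to reject H₀

Answer: t = 2.5082, fail to reject H₀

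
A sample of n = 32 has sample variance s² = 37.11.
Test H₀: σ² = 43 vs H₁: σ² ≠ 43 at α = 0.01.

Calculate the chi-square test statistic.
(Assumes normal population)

df = n - 1 = 31
χ² = (n-1)s²/σ₀² = 31×37.11/43 = 26.7537
Critical values: χ²_{0.995,31} = 14.458, χ²_{0.005,31} = 55.003
Rejection region: χ² < 14.458 or χ² > 55.003
Decision: fail to reject H₀

Answer: χ² = 26.7537, fail to reject H₀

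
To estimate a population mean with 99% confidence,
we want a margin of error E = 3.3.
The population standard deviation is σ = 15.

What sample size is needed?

Answer: n = 138

Derivation:
z_0.005 = 2.576
n = (z×σ/E)² = (2.576×15/3.3)²
n = 137.1028
Round up: n = 138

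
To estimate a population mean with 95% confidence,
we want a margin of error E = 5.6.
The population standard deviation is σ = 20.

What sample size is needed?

z_0.025 = 1.960
n = (z×σ/E)² = (1.960×20/5.6)²
n = 49.0000
Already a whole number: n = 49

Answer: n = 49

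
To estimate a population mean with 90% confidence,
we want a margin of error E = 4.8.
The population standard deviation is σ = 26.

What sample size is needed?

Answer: n = 80

Derivation:
z_0.05 = 1.645
n = (z×σ/E)² = (1.645×26/4.8)²
n = 79.3955
Round up: n = 80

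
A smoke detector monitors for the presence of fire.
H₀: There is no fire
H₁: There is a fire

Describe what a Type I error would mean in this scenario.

Type I error (α): Rejecting H₀ when H₀ is true
Type II error (β): Failing to reject H₀ when H₁ is true

Answer: The alarm sounds when there is no fire (false alarm)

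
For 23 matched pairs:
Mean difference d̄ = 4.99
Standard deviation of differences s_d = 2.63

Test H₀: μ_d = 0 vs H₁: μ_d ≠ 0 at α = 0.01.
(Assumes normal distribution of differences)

df = n - 1 = 22
SE = s_d/√n = 2.63/√23 = 0.5484
t = d̄/SE = 4.99/0.5484 = 9.0992
Critical value: t_{0.005,22} = ±2.819
p-value < 0.0001
Decision: reject H₀

Answer: t = 9.0992, reject H₀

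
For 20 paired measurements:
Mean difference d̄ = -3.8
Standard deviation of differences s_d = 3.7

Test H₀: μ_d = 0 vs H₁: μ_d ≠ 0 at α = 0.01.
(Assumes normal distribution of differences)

Answer: t = -4.5933, reject H₀

Derivation:
df = n - 1 = 19
SE = s_d/√n = 3.7/√20 = 0.8273
t = d̄/SE = -3.8/0.8273 = -4.5933
Critical value: t_{0.005,19} = ±2.861
p-value ≈ 0.0002
Decision: reject H₀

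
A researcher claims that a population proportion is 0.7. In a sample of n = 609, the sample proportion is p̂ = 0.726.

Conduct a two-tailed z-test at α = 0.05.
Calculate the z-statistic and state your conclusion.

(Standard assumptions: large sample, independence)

H₀: p = 0.7, H₁: p ≠ 0.7
Standard error: SE = √(p₀(1-p₀)/n) = √(0.7×0.3/609) = 0.018570
z-statistic: z = (p̂ - p₀)/SE = (0.726 - 0.7)/0.018570 = 1.4001
Critical value: z_0.025 = ±1.960
p-value = 0.1615
Decision: fail to reject H₀ at α = 0.05

Answer: z = 1.4001, fail to reject H₀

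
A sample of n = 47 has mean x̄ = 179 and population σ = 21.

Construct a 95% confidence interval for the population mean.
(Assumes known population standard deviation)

Confidence level: 95%, α = 0.05
z_0.025 = 1.960
SE = σ/√n = 21/√47 = 3.0632
Margin of error = 1.960 × 3.0632 = 6.0039
CI: x̄ ± margin = 179 ± 6.0039
CI: (172.9961, 185.0039)

Answer: (172.9961, 185.0039)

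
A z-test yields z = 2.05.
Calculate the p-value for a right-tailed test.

Answer: p-value ≈ 0.0202

Derivation:
For z = 2.05:
p = P(Z > 2.05) = 1 - Φ(2.05) = 0.0202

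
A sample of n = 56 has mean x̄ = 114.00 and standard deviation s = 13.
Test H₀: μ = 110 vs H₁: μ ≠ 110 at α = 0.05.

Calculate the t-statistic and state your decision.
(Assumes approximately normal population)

df = n - 1 = 55
SE = s/√n = 13/√56 = 1.7372
t = (x̄ - μ₀)/SE = (114.00 - 110)/1.7372 = 2.3026
Critical value: t_{0.025,55} = ±2.004
p-value ≈ 0.0251
Decision: reject H₀

Answer: t = 2.3026, reject H₀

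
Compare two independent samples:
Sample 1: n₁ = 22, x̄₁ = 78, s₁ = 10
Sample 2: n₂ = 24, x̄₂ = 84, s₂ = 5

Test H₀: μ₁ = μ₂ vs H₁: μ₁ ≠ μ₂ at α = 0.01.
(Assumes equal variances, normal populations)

Pooled variance: s²_p = [21×10² + 23×5²]/(44) = 60.7955
s_p = 7.7971
SE = s_p×√(1/n₁ + 1/n₂) = 7.7971×√(1/22 + 1/24) = 2.3014
t = (x̄₁ - x̄₂)/SE = (78 - 84)/2.3014 = -2.6071
df = 44, t-critical = ±2.692
Decision: fail to reject H₀

Answer: t = -2.6071, fail to reject H₀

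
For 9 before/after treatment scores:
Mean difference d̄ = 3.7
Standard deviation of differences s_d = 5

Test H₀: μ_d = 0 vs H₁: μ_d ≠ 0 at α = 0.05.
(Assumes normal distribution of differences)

Answer: t = 2.2200, fail to reject H₀

Derivation:
df = n - 1 = 8
SE = s_d/√n = 5/√9 = 1.6667
t = d̄/SE = 3.7/1.6667 = 2.2200
Critical value: t_{0.025,8} = ±2.306
p-value ≈ 0.0572
Decision: fail to reject H₀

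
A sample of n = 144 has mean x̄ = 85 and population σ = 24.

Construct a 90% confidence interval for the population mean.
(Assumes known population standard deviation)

Confidence level: 90%, α = 0.1
z_0.05 = 1.645
SE = σ/√n = 24/√144 = 2.0000
Margin of error = 1.645 × 2.0000 = 3.2900
CI: x̄ ± margin = 85 ± 3.2900
CI: (81.7100, 88.2900)

Answer: (81.7100, 88.2900)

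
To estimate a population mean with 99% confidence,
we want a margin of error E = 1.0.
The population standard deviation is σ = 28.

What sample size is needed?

z_0.005 = 2.576
n = (z×σ/E)² = (2.576×28/1.0)²
n = 5202.4484
Round up: n = 5203

Answer: n = 5203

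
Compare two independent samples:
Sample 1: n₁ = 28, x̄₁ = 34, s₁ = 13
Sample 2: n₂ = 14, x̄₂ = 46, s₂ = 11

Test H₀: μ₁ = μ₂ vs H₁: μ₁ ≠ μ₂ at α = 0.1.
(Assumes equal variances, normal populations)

Answer: t = -2.9600, reject H₀

Derivation:
Pooled variance: s²_p = [27×13² + 13×11²]/(40) = 153.4000
s_p = 12.3855
SE = s_p×√(1/n₁ + 1/n₂) = 12.3855×√(1/28 + 1/14) = 4.0541
t = (x̄₁ - x̄₂)/SE = (34 - 46)/4.0541 = -2.9600
df = 40, t-critical = ±1.684
Decision: reject H₀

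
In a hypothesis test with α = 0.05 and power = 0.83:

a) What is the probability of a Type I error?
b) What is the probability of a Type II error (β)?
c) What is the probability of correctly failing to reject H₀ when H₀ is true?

Answer: a) 0.05, b) 0.17, c) 0.95

Derivation:
a) Type I error probability = α = 0.05
b) Power = P(reject H₀ | H₁ true) = 1 - β = 0.83, so Type II error probability = β = 1 - Power = 0.17
c) P(fail to reject H₀ | H₀ true) = 1 - α = 0.95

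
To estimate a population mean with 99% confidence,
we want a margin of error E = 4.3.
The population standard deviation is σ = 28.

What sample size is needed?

Answer: n = 282

Derivation:
z_0.005 = 2.576
n = (z×σ/E)² = (2.576×28/4.3)²
n = 281.3655
Round up: n = 282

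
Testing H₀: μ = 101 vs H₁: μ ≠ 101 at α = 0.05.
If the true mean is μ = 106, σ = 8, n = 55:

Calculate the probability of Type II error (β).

SE = σ/√n = 8/√55 = 1.0787
Critical values: μ₀ ± z_0.025×SE = 101 ± 1.960×1.0787
Acceptance region: (98.8857, 103.1143)
Under H₁ (μ = 106): z_high = (103.1143 - 106)/1.0787 = -2.6752, z_low = (98.8857 - 106)/1.0787 = -6.5953
β = P(not reject | H₁) = Φ(-2.6752) - Φ(-6.5953) ≈ 0.0037

Answer: β ≈ 0.0037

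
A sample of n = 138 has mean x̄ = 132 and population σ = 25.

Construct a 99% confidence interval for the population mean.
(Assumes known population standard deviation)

Answer: (126.5180, 137.4820)

Derivation:
Confidence level: 99%, α = 0.01
z_0.005 = 2.576
SE = σ/√n = 25/√138 = 2.1281
Margin of error = 2.576 × 2.1281 = 5.4820
CI: x̄ ± margin = 132 ± 5.4820
CI: (126.5180, 137.4820)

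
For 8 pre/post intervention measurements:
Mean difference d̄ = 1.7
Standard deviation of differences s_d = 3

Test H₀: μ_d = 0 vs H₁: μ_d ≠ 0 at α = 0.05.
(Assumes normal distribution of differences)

df = n - 1 = 7
SE = s_d/√n = 3/√8 = 1.0607
t = d̄/SE = 1.7/1.0607 = 1.6027
Critical value: t_{0.025,7} = ±2.365
p-value ≈ 0.1530
Decision: fail to reject H₀

Answer: t = 1.6027, fail to reject H₀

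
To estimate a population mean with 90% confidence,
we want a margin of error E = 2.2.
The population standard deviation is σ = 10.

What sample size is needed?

z_0.05 = 1.645
n = (z×σ/E)² = (1.645×10/2.2)²
n = 55.9096
Round up: n = 56

Answer: n = 56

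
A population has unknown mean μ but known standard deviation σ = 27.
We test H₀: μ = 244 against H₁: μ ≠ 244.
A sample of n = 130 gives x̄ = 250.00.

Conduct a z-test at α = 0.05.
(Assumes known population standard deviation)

Standard error: SE = σ/√n = 27/√130 = 2.3681
z-statistic: z = (x̄ - μ₀)/SE = (250.00 - 244)/2.3681 = 2.5337
Critical value: ±1.960
p-value = 0.0113
Decision: reject H₀

Answer: z = 2.5337, reject H₀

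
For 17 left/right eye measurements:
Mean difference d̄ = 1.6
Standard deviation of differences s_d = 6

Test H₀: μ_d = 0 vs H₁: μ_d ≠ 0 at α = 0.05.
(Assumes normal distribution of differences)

Answer: t = 1.0995, fail to reject H₀

Derivation:
df = n - 1 = 16
SE = s_d/√n = 6/√17 = 1.4552
t = d̄/SE = 1.6/1.4552 = 1.0995
Critical value: t_{0.025,16} = ±2.120
p-value ≈ 0.2878
Decision: fail to reject H₀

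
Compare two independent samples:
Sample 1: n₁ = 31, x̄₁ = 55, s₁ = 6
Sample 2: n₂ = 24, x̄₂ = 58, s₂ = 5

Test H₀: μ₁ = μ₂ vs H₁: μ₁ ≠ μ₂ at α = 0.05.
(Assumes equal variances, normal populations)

Answer: t = -1.9745, fail to reject H₀

Derivation:
Pooled variance: s²_p = [30×6² + 23×5²]/(53) = 31.2264
s_p = 5.5881
SE = s_p×√(1/n₁ + 1/n₂) = 5.5881×√(1/31 + 1/24) = 1.5194
t = (x̄₁ - x̄₂)/SE = (55 - 58)/1.5194 = -1.9745
df = 53, t-critical = ±2.006
Decision: fail to reject H₀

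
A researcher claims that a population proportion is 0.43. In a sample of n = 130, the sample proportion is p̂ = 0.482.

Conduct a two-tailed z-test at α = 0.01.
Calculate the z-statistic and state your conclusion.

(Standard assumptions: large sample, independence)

Answer: z = 1.1976, fail to reject H₀

Derivation:
H₀: p = 0.43, H₁: p ≠ 0.43
Standard error: SE = √(p₀(1-p₀)/n) = √(0.43×0.57/130) = 0.043421
z-statistic: z = (p̂ - p₀)/SE = (0.482 - 0.43)/0.043421 = 1.1976
Critical value: z_0.005 = ±2.576
p-value = 0.2311
Decision: fail to reject H₀ at α = 0.01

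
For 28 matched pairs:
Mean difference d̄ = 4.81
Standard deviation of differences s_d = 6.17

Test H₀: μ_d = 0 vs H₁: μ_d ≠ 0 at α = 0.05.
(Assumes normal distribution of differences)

df = n - 1 = 27
SE = s_d/√n = 6.17/√28 = 1.1660
t = d̄/SE = 4.81/1.1660 = 4.1252
Critical value: t_{0.025,27} = ±2.052
p-value ≈ 0.0003
Decision: reject H₀

Answer: t = 4.1252, reject H₀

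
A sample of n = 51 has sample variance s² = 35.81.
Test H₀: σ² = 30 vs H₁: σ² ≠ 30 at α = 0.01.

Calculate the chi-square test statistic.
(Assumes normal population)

Answer: χ² = 59.6833, fail to reject H₀

Derivation:
df = n - 1 = 50
χ² = (n-1)s²/σ₀² = 50×35.81/30 = 59.6833
Critical values: χ²_{0.995,50} = 27.991, χ²_{0.005,50} = 79.490
Rejection region: χ² < 27.991 or χ² > 79.490
Decision: fail to reject H₀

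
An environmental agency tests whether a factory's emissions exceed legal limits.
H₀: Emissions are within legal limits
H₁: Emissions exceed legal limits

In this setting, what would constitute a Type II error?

Answer: Failing to cite a factory whose emissions actually exceed the limit

Derivation:
A Type I error (probability α) occurs when we reject a true H₀.
A Type II error (probability β) occurs when we fail to reject a false H₀.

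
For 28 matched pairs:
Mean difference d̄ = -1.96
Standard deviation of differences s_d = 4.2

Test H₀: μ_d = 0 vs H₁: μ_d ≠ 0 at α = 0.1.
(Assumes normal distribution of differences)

df = n - 1 = 27
SE = s_d/√n = 4.2/√28 = 0.7937
t = d̄/SE = -1.96/0.7937 = -2.4694
Critical value: t_{0.05,27} = ±1.703
p-value ≈ 0.0201
Decision: reject H₀

Answer: t = -2.4694, reject H₀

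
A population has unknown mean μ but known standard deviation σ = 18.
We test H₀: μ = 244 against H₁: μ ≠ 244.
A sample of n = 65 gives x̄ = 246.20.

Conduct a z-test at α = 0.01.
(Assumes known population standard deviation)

Answer: z = 0.9854, fail to reject H₀

Derivation:
Standard error: SE = σ/√n = 18/√65 = 2.2326
z-statistic: z = (x̄ - μ₀)/SE = (246.20 - 244)/2.2326 = 0.9854
Critical value: ±2.576
p-value = 0.3244
Decision: fail to reject H₀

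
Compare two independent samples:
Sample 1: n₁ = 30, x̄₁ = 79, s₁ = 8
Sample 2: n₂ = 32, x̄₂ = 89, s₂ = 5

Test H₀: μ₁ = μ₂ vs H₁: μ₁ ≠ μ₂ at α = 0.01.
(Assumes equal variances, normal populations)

Pooled variance: s²_p = [29×8² + 31×5²]/(60) = 43.8500
s_p = 6.6219
SE = s_p×√(1/n₁ + 1/n₂) = 6.6219×√(1/30 + 1/32) = 1.6828
t = (x̄₁ - x̄₂)/SE = (79 - 89)/1.6828 = -5.9425
df = 60, t-critical = ±2.660
Decision: reject H₀

Answer: t = -5.9425, reject H₀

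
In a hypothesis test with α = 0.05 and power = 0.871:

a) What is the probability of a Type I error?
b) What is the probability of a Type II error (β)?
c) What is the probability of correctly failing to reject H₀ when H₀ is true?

Answer: a) 0.05, b) 0.129, c) 0.95

Derivation:
a) Type I error probability = α = 0.05
b) Power = P(reject H₀ | H₁ true) = 1 - β = 0.871, so Type II error probability = β = 1 - Power = 0.129
c) P(fail to reject H₀ | H₀ true) = 1 - α = 0.95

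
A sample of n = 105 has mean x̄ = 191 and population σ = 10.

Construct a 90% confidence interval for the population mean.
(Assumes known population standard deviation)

Answer: (189.3946, 192.6054)

Derivation:
Confidence level: 90%, α = 0.1
z_0.05 = 1.645
SE = σ/√n = 10/√105 = 0.9759
Margin of error = 1.645 × 0.9759 = 1.6054
CI: x̄ ± margin = 191 ± 1.6054
CI: (189.3946, 192.6054)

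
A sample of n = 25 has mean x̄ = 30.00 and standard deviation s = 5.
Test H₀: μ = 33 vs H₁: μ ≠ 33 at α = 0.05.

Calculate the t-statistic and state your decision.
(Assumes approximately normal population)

df = n - 1 = 24
SE = s/√n = 5/√25 = 1.0000
t = (x̄ - μ₀)/SE = (30.00 - 33)/1.0000 = -3.0000
Critical value: t_{0.025,24} = ±2.064
p-value ≈ 0.0062
Decision: reject H₀

Answer: t = -3.0000, reject H₀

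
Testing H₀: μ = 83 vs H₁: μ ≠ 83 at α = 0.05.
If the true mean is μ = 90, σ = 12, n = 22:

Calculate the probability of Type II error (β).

SE = σ/√n = 12/√22 = 2.5584
Critical values: μ₀ ± z_0.025×SE = 83 ± 1.960×2.5584
Acceptance region: (77.9855, 88.0145)
Under H₁ (μ = 90): z_high = (88.0145 - 90)/2.5584 = -0.7761, z_low = (77.9855 - 90)/2.5584 = -4.6961
β = P(not reject | H₁) = Φ(-0.7761) - Φ(-4.6961) ≈ 0.2188

Answer: β ≈ 0.2188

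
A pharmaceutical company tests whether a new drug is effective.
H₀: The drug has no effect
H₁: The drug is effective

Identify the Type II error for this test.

Answer: Failing to detect the drug's effect when it actually works

Derivation:
Type I error (α): Rejecting H₀ when H₀ is true
Type II error (β): Failing to reject H₀ when H₁ is true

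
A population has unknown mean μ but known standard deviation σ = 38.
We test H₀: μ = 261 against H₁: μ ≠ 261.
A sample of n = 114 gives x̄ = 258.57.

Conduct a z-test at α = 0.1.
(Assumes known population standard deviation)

Answer: z = -0.6828, fail to reject H₀

Derivation:
Standard error: SE = σ/√n = 38/√114 = 3.5590
z-statistic: z = (x̄ - μ₀)/SE = (258.57 - 261)/3.5590 = -0.6828
Critical value: ±1.645
p-value = 0.4947
Decision: fail to reject H₀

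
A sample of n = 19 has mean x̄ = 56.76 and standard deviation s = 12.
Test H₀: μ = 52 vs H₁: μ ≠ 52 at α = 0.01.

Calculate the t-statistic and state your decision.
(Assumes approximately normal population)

Answer: t = 1.7290, fail to reject H₀

Derivation:
df = n - 1 = 18
SE = s/√n = 12/√19 = 2.7530
t = (x̄ - μ₀)/SE = (56.76 - 52)/2.7530 = 1.7290
Critical value: t_{0.005,18} = ±2.878
p-value ≈ 0.1009
Decision: fail to reject H₀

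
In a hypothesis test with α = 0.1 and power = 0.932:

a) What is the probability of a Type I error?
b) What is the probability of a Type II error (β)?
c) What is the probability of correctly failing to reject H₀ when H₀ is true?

Answer: a) 0.1, b) 0.068, c) 0.9

Derivation:
a) Type I error probability = α = 0.1
b) Power = P(reject H₀ | H₁ true) = 1 - β = 0.932, so Type II error probability = β = 1 - Power = 0.068
c) P(fail to reject H₀ | H₀ true) = 1 - α = 0.9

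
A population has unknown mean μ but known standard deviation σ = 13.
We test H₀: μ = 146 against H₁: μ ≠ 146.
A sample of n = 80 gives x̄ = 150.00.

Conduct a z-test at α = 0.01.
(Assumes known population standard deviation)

Answer: z = 2.7522, reject H₀

Derivation:
Standard error: SE = σ/√n = 13/√80 = 1.4534
z-statistic: z = (x̄ - μ₀)/SE = (150.00 - 146)/1.4534 = 2.7522
Critical value: ±2.576
p-value = 0.0059
Decision: reject H₀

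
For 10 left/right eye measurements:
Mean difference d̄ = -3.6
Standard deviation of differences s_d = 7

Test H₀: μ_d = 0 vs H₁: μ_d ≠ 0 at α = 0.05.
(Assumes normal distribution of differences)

df = n - 1 = 9
SE = s_d/√n = 7/√10 = 2.2136
t = d̄/SE = -3.6/2.2136 = -1.6263
Critical value: t_{0.025,9} = ±2.262
p-value ≈ 0.1383
Decision: fail to reject H₀

Answer: t = -1.6263, fail to reject H₀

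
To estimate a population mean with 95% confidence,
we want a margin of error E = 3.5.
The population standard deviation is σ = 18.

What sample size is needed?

z_0.025 = 1.960
n = (z×σ/E)² = (1.960×18/3.5)²
n = 101.6064
Round up: n = 102

Answer: n = 102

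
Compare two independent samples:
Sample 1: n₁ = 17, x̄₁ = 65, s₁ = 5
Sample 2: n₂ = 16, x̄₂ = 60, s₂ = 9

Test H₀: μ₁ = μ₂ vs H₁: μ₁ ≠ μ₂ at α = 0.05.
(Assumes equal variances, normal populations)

Answer: t = 1.9888, fail to reject H₀

Derivation:
Pooled variance: s²_p = [16×5² + 15×9²]/(31) = 52.0968
s_p = 7.2178
SE = s_p×√(1/n₁ + 1/n₂) = 7.2178×√(1/17 + 1/16) = 2.5141
t = (x̄₁ - x̄₂)/SE = (65 - 60)/2.5141 = 1.9888
df = 31, t-critical = ±2.040
Decision: fail to reject H₀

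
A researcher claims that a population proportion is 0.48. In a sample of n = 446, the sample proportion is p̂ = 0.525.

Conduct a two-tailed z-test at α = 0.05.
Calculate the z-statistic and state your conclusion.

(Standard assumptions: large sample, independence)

Answer: z = 1.9022, fail to reject H₀

Derivation:
H₀: p = 0.48, H₁: p ≠ 0.48
Standard error: SE = √(p₀(1-p₀)/n) = √(0.48×0.52/446) = 0.023657
z-statistic: z = (p̂ - p₀)/SE = (0.525 - 0.48)/0.023657 = 1.9022
Critical value: z_0.025 = ±1.960
p-value = 0.0571
Decision: fail to reject H₀ at α = 0.05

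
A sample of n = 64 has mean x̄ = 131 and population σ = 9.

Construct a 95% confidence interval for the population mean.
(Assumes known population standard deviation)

Answer: (128.7950, 133.2050)

Derivation:
Confidence level: 95%, α = 0.05
z_0.025 = 1.960
SE = σ/√n = 9/√64 = 1.1250
Margin of error = 1.960 × 1.1250 = 2.2050
CI: x̄ ± margin = 131 ± 2.2050
CI: (128.7950, 133.2050)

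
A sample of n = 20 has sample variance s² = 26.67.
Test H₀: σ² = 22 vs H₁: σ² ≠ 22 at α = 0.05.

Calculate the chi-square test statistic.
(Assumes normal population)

df = n - 1 = 19
χ² = (n-1)s²/σ₀² = 19×26.67/22 = 23.0332
Critical values: χ²_{0.975,19} = 8.907, χ²_{0.025,19} = 32.852
Rejection region: χ² < 8.907 or χ² > 32.852
Decision: fail to reject H₀

Answer: χ² = 23.0332, fail to reject H₀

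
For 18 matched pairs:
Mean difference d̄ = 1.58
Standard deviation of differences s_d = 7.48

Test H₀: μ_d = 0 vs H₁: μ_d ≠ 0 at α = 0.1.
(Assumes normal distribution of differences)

Answer: t = 0.8961, fail to reject H₀

Derivation:
df = n - 1 = 17
SE = s_d/√n = 7.48/√18 = 1.7631
t = d̄/SE = 1.58/1.7631 = 0.8961
Critical value: t_{0.05,17} = ±1.740
p-value ≈ 0.3827
Decision: fail to reject H₀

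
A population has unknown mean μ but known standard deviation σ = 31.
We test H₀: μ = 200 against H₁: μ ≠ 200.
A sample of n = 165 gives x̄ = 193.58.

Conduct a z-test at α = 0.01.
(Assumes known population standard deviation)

Answer: z = -2.6603, reject H₀

Derivation:
Standard error: SE = σ/√n = 31/√165 = 2.4133
z-statistic: z = (x̄ - μ₀)/SE = (193.58 - 200)/2.4133 = -2.6603
Critical value: ±2.576
p-value = 0.0078
Decision: reject H₀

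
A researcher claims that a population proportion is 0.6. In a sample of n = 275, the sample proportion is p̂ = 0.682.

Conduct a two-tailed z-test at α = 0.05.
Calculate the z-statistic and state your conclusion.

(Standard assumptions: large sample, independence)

Answer: z = 2.7757, reject H₀

Derivation:
H₀: p = 0.6, H₁: p ≠ 0.6
Standard error: SE = √(p₀(1-p₀)/n) = √(0.6×0.4/275) = 0.029542
z-statistic: z = (p̂ - p₀)/SE = (0.682 - 0.6)/0.029542 = 2.7757
Critical value: z_0.025 = ±1.960
p-value = 0.0055
Decision: reject H₀ at α = 0.05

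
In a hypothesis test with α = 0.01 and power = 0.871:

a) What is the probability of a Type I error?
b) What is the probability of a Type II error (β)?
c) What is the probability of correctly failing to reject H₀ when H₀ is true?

Answer: a) 0.01, b) 0.129, c) 0.99

Derivation:
a) Type I error probability = α = 0.01
b) Power = P(reject H₀ | H₁ true) = 1 - β = 0.871, so Type II error probability = β = 1 - Power = 0.129
c) P(fail to reject H₀ | H₀ true) = 1 - α = 0.99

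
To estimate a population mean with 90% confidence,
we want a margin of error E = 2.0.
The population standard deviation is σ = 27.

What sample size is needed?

z_0.05 = 1.645
n = (z×σ/E)² = (1.645×27/2.0)²
n = 493.1731
Round up: n = 494

Answer: n = 494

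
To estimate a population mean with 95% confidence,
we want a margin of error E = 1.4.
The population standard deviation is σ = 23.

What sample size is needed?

z_0.025 = 1.960
n = (z×σ/E)² = (1.960×23/1.4)²
n = 1036.8400
Round up: n = 1037

Answer: n = 1037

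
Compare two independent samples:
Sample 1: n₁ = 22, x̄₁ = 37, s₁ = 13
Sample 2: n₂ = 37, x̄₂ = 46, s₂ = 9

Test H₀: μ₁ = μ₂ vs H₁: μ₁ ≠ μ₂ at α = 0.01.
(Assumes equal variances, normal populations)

Answer: t = -3.1390, reject H₀

Derivation:
Pooled variance: s²_p = [21×13² + 36×9²]/(57) = 113.4211
s_p = 10.6499
SE = s_p×√(1/n₁ + 1/n₂) = 10.6499×√(1/22 + 1/37) = 2.8672
t = (x̄₁ - x̄₂)/SE = (37 - 46)/2.8672 = -3.1390
df = 57, t-critical = ±2.665
Decision: reject H₀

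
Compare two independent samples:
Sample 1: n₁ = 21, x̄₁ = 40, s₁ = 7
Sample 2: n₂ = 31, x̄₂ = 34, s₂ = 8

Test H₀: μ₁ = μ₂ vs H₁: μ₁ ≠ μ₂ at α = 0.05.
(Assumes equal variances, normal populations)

Pooled variance: s²_p = [20×7² + 30×8²]/(50) = 58.0000
s_p = 7.6158
SE = s_p×√(1/n₁ + 1/n₂) = 7.6158×√(1/21 + 1/31) = 2.1524
t = (x̄₁ - x̄₂)/SE = (40 - 34)/2.1524 = 2.7876
df = 50, t-critical = ±2.009
Decision: reject H₀

Answer: t = 2.7876, reject H₀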